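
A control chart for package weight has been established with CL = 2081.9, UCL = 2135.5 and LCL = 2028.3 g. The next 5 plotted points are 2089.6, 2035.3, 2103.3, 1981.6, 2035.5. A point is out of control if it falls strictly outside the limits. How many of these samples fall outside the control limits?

1

Compare each point to [2028.3, 2135.5]: sample 4 = 1981.6 < LCL.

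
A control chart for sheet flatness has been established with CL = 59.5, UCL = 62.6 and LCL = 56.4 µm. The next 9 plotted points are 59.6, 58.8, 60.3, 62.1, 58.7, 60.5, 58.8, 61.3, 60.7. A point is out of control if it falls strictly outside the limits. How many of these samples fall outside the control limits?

0

All 9 points lie within [56.4, 62.6].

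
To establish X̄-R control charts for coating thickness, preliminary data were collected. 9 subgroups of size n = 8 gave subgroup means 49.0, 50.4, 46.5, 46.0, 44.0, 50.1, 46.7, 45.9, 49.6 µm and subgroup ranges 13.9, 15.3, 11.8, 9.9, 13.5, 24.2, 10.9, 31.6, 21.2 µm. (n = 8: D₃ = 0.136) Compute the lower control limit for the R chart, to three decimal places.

R̄ = (13.9 + 15.3 + 11.8 + 9.9 + 13.5 + 24.2 + 10.9 + 31.6 + 21.2) / 9 = 152.3000 / 9 = 16.9222
LCL_R = D₃·R̄ = 0.136 × 16.9222 = 2.3014

2.301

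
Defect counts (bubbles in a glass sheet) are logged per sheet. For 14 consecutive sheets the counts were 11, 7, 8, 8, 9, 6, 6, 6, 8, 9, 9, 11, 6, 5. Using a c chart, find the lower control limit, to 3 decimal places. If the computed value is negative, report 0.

c̄ = (11 + 7 + 8 + 8 + 9 + 6 + 6 + 6 + 8 + 9 + 9 + 11 + 6 + 5) / 14 = 109 / 14 = 7.7857
LCL = c̄ − 3√c̄ = 7.7857 − 3 × 2.7903 = -0.5852 → 0 (cannot be negative)

0.000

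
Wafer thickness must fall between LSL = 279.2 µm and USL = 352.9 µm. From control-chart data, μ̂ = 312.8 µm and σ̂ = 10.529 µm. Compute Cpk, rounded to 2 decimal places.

Cpu = (USL − μ̂) / (3σ̂) = (352.9 − 312.8) / (3 × 10.529) = 1.2695; Cpl = (μ̂ − LSL) / (3σ̂) = (312.8 − 279.2) / (3 × 10.529) = 1.0637; Cpk = min(Cpu, Cpl) = 1.0637

1.06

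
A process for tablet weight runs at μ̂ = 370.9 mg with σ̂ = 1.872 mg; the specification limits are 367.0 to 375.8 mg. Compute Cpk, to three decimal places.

Cpu = (USL − μ̂) / (3σ̂) = (375.8 − 370.9) / (3 × 1.872) = 0.8725; Cpl = (μ̂ − LSL) / (3σ̂) = (370.9 − 367.0) / (3 × 1.872) = 0.6944; Cpk = min(Cpu, Cpl) = 0.6944

0.694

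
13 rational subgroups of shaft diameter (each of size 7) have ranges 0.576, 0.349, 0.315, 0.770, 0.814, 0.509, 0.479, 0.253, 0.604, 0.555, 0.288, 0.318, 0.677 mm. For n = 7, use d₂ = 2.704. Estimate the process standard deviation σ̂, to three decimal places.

R̄ = (0.576 + 0.349 + 0.315 + 0.770 + 0.814 + 0.509 + 0.479 + 0.253 + 0.604 + 0.555 + 0.288 + 0.318 + 0.677) / 13 = 0.5005
σ̂ = R̄ / d₂ = 0.5005 / 2.704 = 0.1851

0.185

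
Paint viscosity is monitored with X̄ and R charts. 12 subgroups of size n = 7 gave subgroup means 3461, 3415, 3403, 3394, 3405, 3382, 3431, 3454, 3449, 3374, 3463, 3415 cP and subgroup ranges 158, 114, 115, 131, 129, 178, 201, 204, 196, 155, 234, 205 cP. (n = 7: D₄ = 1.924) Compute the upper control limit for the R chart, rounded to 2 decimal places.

323.87

R̄ = (158 + 114 + 115 + 131 + 129 + 178 + 201 + 204 + 196 + 155 + 234 + 205) / 12 = 2020.0000 / 12 = 168.3333
UCL_R = D₄·R̄ = 1.924 × 168.3333 = 323.8733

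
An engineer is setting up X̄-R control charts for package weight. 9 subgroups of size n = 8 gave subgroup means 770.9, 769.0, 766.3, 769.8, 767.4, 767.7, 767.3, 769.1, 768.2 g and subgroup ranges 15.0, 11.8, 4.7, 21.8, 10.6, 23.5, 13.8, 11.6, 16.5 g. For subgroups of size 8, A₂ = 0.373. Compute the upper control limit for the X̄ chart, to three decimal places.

773.770

X̄̄ = (770.9 + 769.0 + 766.3 + 769.8 + 767.4 + 767.7 + 767.3 + 769.1 + 768.2) / 9 = 6915.7000 / 9 = 768.4111
R̄ = (15.0 + 11.8 + 4.7 + 21.8 + 10.6 + 23.5 + 13.8 + 11.6 + 16.5) / 9 = 129.3000 / 9 = 14.3667
UCL = X̄̄ + A₂·R̄ = 768.4111 + 0.373 × 14.3667 = 773.7699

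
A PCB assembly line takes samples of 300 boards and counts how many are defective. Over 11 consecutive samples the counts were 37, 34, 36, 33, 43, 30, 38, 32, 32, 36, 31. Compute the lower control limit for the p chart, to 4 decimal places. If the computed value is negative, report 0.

p̄ = Σdᵢ / (k·n) = 382 / (11 × 300) = 0.11576
LCL = p̄ − 3·√(p̄(1−p̄)/n) = 0.11576 − 3 × 0.01847 = 0.06034

0.0603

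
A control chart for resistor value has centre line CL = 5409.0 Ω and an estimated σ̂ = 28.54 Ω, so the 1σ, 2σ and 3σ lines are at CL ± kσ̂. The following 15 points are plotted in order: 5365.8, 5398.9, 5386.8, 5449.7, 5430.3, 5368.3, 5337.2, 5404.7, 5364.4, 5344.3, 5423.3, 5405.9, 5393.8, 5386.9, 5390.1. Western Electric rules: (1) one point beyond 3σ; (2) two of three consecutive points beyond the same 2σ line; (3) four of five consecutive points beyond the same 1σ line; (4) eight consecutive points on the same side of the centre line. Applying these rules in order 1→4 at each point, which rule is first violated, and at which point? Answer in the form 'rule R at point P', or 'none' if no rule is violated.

Zone of each point (C = within 1σ̂, B = 1σ̂–2σ̂, A = 2σ̂–3σ̂, * = beyond 3σ̂; sign = side of CL): 1:-B, 2:-C, 3:-C, 4:+B, 5:+C, 6:-B, 7:-A, 8:-C, 9:-B, 10:-A, 11:+C, 12:-C, 13:-C, 14:-C, 15:-C
Rule 3 (four of five consecutive points beyond the same 1σ limit) is satisfied at point 10.

rule 3 at point 10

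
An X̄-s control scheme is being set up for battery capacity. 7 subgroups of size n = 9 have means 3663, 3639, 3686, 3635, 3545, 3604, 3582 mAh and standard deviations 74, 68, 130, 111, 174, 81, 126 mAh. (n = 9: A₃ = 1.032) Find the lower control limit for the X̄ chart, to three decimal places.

X̄̄ = (3663 + 3639 + 3686 + 3635 + 3545 + 3604 + 3582) / 7 = 3622.0000
s̄ = (74 + 68 + 130 + 111 + 174 + 81 + 126) / 7 = 109.1429
LCL = X̄̄ − A₃·s̄ = 3622.0000 − 1.032 × 109.1429 = 3509.3646

3509.365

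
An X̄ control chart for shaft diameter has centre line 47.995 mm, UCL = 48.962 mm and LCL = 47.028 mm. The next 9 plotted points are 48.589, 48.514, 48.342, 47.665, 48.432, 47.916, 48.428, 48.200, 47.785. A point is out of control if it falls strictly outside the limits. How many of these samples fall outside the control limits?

All 9 points lie within [47.028, 48.962].

0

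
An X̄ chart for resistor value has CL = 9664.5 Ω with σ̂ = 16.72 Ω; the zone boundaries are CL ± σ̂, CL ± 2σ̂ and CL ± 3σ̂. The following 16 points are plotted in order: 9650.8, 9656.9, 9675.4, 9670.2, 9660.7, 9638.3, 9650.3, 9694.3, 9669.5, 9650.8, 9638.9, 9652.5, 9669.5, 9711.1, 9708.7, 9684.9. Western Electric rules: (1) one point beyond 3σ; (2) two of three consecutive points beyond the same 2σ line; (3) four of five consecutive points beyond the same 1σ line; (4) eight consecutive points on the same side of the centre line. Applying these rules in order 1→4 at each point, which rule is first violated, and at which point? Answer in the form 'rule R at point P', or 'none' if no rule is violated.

rule 2 at point 15

Zone of each point (C = within 1σ̂, B = 1σ̂–2σ̂, A = 2σ̂–3σ̂, * = beyond 3σ̂; sign = side of CL): 1:-C, 2:-C, 3:+C, 4:+C, 5:-C, 6:-B, 7:-C, 8:+B, 9:+C, 10:-C, 11:-B, 12:-C, 13:+C, 14:+A, 15:+A, 16:+B
Rule 2 (two of three consecutive points beyond the same 2σ limit) is satisfied at point 15.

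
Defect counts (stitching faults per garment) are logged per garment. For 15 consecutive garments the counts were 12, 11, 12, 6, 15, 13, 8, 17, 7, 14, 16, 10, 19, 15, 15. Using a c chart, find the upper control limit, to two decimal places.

c̄ = (12 + 11 + 12 + 6 + 15 + 13 + 8 + 17 + 7 + 14 + 16 + 10 + 19 + 15 + 15) / 15 = 190 / 15 = 12.6667
UCL = c̄ + 3√c̄ = 12.6667 + 3 × √12.6667 = 12.6667 + 3 × 3.5590 = 23.3437

23.34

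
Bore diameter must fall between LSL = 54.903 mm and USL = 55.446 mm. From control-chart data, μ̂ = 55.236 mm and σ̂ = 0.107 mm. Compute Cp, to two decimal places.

Cp = (USL − LSL) / (6σ̂) = (55.446 − 54.903) / (6 × 0.107) = 0.5430 / 0.6420 = 0.8458

0.85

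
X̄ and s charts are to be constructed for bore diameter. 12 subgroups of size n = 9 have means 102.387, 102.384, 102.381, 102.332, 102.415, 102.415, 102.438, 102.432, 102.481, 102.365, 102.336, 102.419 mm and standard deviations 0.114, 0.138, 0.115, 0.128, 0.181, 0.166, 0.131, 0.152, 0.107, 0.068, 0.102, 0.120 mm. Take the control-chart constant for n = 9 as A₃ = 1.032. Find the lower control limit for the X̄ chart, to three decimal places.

X̄̄ = (102.387 + 102.384 + 102.381 + 102.332 + 102.415 + 102.415 + 102.438 + 102.432 + 102.481 + 102.365 + 102.336 + 102.419) / 12 = 102.3988
s̄ = (0.114 + 0.138 + 0.115 + 0.128 + 0.181 + 0.166 + 0.131 + 0.152 + 0.107 + 0.068 + 0.102 + 0.120) / 12 = 0.1268
LCL = X̄̄ − A₃·s̄ = 102.3988 − 1.032 × 0.1268 = 102.2679

102.268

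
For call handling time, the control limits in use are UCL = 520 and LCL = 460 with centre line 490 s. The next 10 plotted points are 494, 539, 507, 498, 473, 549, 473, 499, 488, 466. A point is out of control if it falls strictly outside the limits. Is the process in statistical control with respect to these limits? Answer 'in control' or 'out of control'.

out of control

Compare each point to [460, 520]: sample 2 = 539 > UCL; sample 6 = 549 > UCL.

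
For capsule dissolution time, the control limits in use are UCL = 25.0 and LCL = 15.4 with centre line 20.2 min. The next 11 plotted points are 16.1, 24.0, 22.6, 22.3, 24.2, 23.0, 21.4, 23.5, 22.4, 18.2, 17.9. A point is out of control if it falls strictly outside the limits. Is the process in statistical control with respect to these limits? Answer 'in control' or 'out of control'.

All 11 points lie within [15.4, 25.0].

in control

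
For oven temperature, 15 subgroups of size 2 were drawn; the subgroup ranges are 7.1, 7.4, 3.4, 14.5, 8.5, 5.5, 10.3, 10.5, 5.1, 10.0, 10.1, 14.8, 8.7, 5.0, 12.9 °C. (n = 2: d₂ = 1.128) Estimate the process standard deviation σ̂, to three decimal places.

R̄ = (7.1 + 7.4 + 3.4 + 14.5 + 8.5 + 5.5 + 10.3 + 10.5 + 5.1 + 10.0 + 10.1 + 14.8 + 8.7 + 5.0 + 12.9) / 15 = 8.9200
σ̂ = R̄ / d₂ = 8.9200 / 1.128 = 7.9078

7.908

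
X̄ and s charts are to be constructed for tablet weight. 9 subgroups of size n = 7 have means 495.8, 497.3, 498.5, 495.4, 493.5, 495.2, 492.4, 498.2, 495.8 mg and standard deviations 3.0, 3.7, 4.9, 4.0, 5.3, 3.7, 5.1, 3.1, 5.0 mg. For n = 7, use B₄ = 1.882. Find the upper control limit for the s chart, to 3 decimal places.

7.904

s̄ = (3.0 + 3.7 + 4.9 + 4.0 + 5.3 + 3.7 + 5.1 + 3.1 + 5.0) / 9 = 4.2000
UCL_s = B₄·s̄ = 1.882 × 4.2000 = 7.9044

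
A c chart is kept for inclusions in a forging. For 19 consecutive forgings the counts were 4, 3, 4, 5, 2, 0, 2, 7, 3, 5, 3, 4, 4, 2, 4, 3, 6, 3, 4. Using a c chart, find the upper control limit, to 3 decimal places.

9.254

c̄ = (4 + 3 + 4 + 5 + 2 + 0 + 2 + 7 + 3 + 5 + 3 + 4 + 4 + 2 + 4 + 3 + 6 + 3 + 4) / 19 = 68 / 19 = 3.5789
UCL = c̄ + 3√c̄ = 3.5789 + 3 × √3.5789 = 3.5789 + 3 × 1.8918 = 9.2544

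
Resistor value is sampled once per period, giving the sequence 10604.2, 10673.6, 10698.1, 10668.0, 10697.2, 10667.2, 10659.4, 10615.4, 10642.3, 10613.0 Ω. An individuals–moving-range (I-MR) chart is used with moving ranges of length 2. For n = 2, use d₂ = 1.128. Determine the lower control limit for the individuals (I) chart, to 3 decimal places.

10567.788

X̄ = (10604.2 + 10673.6 + 10698.1 + 10668.0 + 10697.2 + 10667.2 + 10659.4 + 10615.4 + 10642.3 + 10613.0) / 10 = 10653.8400
Moving ranges: 69.4, 24.5, 30.1, 29.2, 30.0, 7.8, 44.0, 26.9, 29.3; M̄R̄ = 291.2000 / 9 = 32.3556
LCL = X̄ − 3·M̄R̄/d₂ = 10653.8400 − 3 × 32.3556 / 1.128 = 10567.7880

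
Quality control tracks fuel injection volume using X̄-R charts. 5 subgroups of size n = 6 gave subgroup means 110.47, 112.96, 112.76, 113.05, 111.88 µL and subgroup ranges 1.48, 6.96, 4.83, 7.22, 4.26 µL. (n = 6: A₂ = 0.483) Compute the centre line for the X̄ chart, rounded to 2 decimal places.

X̄̄ = (110.47 + 112.96 + 112.76 + 113.05 + 111.88) / 5 = 561.1200 / 5 = 112.2240
CL = X̄̄ = 112.2240

112.22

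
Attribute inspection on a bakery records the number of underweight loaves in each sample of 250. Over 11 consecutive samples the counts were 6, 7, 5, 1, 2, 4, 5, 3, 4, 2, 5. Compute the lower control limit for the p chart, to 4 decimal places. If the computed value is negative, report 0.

p̄ = Σdᵢ / (k·n) = 44 / (11 × 250) = 0.01600
LCL = p̄ − 3·√(p̄(1−p̄)/n) = 0.01600 − 3 × 0.00794 = -0.00781 → 0 (negative, so LCL = 0)

0.0000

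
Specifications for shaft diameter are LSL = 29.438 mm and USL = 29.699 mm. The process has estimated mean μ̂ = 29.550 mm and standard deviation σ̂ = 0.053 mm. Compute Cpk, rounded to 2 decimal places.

Cpu = (USL − μ̂) / (3σ̂) = (29.699 − 29.550) / (3 × 0.053) = 0.9371; Cpl = (μ̂ − LSL) / (3σ̂) = (29.550 − 29.438) / (3 × 0.053) = 0.7044; Cpk = min(Cpu, Cpl) = 0.7044

0.70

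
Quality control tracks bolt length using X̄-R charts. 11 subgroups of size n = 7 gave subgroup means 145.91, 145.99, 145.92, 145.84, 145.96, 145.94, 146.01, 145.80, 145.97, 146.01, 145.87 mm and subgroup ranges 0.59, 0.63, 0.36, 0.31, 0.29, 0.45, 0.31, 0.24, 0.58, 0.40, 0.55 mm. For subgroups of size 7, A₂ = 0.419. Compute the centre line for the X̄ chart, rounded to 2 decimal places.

145.93

X̄̄ = (145.91 + 145.99 + 145.92 + 145.84 + 145.96 + 145.94 + 146.01 + 145.80 + 145.97 + 146.01 + 145.87) / 11 = 1605.2200 / 11 = 145.9291
CL = X̄̄ = 145.9291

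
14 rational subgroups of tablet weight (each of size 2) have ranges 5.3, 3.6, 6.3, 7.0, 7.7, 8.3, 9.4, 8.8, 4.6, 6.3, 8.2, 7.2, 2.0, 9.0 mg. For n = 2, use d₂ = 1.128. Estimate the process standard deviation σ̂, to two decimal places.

5.93

R̄ = (5.3 + 3.6 + 6.3 + 7.0 + 7.7 + 8.3 + 9.4 + 8.8 + 4.6 + 6.3 + 8.2 + 7.2 + 2.0 + 9.0) / 14 = 6.6929
σ̂ = R̄ / d₂ = 6.6929 / 1.128 = 5.9334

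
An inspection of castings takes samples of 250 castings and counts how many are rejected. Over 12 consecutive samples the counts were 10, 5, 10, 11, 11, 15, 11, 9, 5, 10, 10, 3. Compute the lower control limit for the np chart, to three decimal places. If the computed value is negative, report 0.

p̄ = Σdᵢ / (k·n) = 110 / (12 × 250) = 0.03667
LCL = np̄ − 3·√(np̄(1−p̄)) = 9.1667 − 3 × 2.9716 = 0.2518

0.252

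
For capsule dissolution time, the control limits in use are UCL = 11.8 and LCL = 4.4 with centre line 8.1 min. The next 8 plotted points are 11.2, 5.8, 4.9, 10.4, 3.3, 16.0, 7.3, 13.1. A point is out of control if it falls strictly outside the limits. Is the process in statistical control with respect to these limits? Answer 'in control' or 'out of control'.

Compare each point to [4.4, 11.8]: sample 5 = 3.3 < LCL; sample 6 = 16.0 > UCL; sample 8 = 13.1 > UCL.

out of control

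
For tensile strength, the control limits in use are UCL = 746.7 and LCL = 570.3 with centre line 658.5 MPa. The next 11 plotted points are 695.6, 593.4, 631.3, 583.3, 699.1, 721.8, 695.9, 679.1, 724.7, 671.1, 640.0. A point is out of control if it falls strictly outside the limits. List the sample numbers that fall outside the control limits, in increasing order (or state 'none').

none

All 11 points lie within [570.3, 746.7].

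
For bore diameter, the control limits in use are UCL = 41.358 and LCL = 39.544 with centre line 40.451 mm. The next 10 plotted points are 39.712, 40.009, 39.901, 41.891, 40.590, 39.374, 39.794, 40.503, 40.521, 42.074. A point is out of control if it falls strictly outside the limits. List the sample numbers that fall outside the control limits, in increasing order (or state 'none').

Compare each point to [39.544, 41.358]: sample 4 = 41.891 > UCL; sample 6 = 39.374 < LCL; sample 10 = 42.074 > UCL.

4, 6, 10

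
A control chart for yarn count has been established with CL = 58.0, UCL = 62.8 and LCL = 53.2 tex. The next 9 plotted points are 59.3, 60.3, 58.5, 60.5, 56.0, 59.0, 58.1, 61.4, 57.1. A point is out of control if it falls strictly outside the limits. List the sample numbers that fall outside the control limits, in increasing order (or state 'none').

All 9 points lie within [53.2, 62.8].

none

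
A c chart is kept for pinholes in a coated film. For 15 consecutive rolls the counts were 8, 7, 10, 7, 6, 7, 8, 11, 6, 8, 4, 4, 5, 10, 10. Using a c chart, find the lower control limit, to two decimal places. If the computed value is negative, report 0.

0.00

c̄ = (8 + 7 + 10 + 7 + 6 + 7 + 8 + 11 + 6 + 8 + 4 + 4 + 5 + 10 + 10) / 15 = 111 / 15 = 7.4000
LCL = c̄ − 3√c̄ = 7.4000 − 3 × 2.7203 = -0.7609 → 0 (cannot be negative)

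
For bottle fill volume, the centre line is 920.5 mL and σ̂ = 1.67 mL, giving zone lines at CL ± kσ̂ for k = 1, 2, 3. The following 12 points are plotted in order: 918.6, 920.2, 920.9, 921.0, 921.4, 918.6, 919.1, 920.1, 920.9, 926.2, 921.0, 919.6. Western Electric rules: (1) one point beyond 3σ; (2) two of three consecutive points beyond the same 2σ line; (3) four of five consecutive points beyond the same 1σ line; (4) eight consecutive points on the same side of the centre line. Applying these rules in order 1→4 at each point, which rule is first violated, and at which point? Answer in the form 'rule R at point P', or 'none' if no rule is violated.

Zone of each point (C = within 1σ̂, B = 1σ̂–2σ̂, A = 2σ̂–3σ̂, * = beyond 3σ̂; sign = side of CL): 1:-B, 2:-C, 3:+C, 4:+C, 5:+C, 6:-B, 7:-C, 8:-C, 9:+C, 10:+*, 11:+C, 12:-C
Rule 1 (one point beyond the 3σ limits) is satisfied at point 10.

rule 1 at point 10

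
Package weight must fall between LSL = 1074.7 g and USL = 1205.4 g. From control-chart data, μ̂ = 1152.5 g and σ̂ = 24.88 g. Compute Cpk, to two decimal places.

0.71

Cpu = (USL − μ̂) / (3σ̂) = (1205.4 − 1152.5) / (3 × 24.88) = 0.7087; Cpl = (μ̂ − LSL) / (3σ̂) = (1152.5 − 1074.7) / (3 × 24.88) = 1.0423; Cpk = min(Cpu, Cpl) = 0.7087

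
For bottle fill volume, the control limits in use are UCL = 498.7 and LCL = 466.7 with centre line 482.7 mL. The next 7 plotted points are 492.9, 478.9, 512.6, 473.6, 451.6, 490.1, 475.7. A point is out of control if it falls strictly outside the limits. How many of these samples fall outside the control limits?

2

Compare each point to [466.7, 498.7]: sample 3 = 512.6 > UCL; sample 5 = 451.6 < LCL.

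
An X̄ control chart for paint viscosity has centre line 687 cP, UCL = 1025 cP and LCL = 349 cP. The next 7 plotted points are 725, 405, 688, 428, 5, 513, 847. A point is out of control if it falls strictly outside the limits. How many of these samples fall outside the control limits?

Compare each point to [349, 1025]: sample 5 = 5 < LCL.

1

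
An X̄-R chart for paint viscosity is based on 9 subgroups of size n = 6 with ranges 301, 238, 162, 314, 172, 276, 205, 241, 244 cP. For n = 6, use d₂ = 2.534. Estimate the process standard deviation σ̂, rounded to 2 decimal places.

94.40

R̄ = (301 + 238 + 162 + 314 + 172 + 276 + 205 + 241 + 244) / 9 = 239.2222
σ̂ = R̄ / d₂ = 239.2222 / 2.534 = 94.4050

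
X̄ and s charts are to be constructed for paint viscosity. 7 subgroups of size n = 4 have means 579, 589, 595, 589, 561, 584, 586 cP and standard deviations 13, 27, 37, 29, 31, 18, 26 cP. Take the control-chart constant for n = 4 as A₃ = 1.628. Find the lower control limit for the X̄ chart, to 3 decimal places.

X̄̄ = (579 + 589 + 595 + 589 + 561 + 584 + 586) / 7 = 583.2857
s̄ = (13 + 27 + 37 + 29 + 31 + 18 + 26) / 7 = 25.8571
LCL = X̄̄ − A₃·s̄ = 583.2857 − 1.628 × 25.8571 = 541.1903

541.190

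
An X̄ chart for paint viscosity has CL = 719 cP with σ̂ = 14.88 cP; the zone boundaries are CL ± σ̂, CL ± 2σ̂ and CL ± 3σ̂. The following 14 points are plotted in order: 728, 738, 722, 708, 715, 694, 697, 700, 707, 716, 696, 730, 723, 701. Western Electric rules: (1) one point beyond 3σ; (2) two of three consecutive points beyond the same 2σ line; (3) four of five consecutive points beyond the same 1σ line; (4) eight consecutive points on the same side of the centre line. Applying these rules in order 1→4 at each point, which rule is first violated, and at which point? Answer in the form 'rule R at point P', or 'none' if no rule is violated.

Zone of each point (C = within 1σ̂, B = 1σ̂–2σ̂, A = 2σ̂–3σ̂, * = beyond 3σ̂; sign = side of CL): 1:+C, 2:+B, 3:+C, 4:-C, 5:-C, 6:-B, 7:-B, 8:-B, 9:-C, 10:-C, 11:-B, 12:+C, 13:+C, 14:-B
Rule 4 (eight consecutive points on the same side of the centre line) is satisfied at point 11.

rule 4 at point 11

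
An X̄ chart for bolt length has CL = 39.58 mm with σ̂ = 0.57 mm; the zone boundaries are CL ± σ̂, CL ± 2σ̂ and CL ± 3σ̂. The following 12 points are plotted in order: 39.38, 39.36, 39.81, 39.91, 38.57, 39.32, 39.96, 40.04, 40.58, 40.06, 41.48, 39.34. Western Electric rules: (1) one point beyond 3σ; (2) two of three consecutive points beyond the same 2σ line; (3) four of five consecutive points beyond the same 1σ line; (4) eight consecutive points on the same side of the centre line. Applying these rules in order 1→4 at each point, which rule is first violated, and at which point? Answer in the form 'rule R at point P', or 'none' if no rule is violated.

rule 1 at point 11

Zone of each point (C = within 1σ̂, B = 1σ̂–2σ̂, A = 2σ̂–3σ̂, * = beyond 3σ̂; sign = side of CL): 1:-C, 2:-C, 3:+C, 4:+C, 5:-B, 6:-C, 7:+C, 8:+C, 9:+B, 10:+C, 11:+*, 12:-C
Rule 1 (one point beyond the 3σ limits) is satisfied at point 11.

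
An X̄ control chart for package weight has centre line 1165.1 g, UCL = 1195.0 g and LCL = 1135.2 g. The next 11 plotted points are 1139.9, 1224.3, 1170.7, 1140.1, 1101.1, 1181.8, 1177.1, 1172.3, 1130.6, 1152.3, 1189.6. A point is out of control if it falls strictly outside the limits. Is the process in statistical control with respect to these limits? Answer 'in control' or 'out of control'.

out of control

Compare each point to [1135.2, 1195.0]: sample 2 = 1224.3 > UCL; sample 5 = 1101.1 < LCL; sample 9 = 1130.6 < LCL.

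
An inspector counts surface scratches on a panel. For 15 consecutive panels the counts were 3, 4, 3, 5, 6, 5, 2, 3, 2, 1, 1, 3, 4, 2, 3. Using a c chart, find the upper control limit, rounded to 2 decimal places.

c̄ = (3 + 4 + 3 + 5 + 6 + 5 + 2 + 3 + 2 + 1 + 1 + 3 + 4 + 2 + 3) / 15 = 47 / 15 = 3.1333
UCL = c̄ + 3√c̄ = 3.1333 + 3 × √3.1333 = 3.1333 + 3 × 1.7701 = 8.4437

8.44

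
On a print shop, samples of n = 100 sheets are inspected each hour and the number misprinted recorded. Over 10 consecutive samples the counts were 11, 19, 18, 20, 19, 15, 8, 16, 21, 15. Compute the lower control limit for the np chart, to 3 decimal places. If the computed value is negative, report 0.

5.146

p̄ = Σdᵢ / (k·n) = 162 / (10 × 100) = 0.16200
LCL = np̄ − 3·√(np̄(1−p̄)) = 16.2000 − 3 × 3.6845 = 5.1465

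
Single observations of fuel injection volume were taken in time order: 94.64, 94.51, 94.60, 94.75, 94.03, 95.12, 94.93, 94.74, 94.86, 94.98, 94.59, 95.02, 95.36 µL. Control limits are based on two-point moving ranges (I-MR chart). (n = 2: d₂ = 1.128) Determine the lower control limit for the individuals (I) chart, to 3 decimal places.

X̄ = (94.64 + 94.51 + 94.60 + 94.75 + 94.03 + 95.12 + 94.93 + 94.74 + 94.86 + 94.98 + 94.59 + 95.02 + 95.36) / 13 = 94.7792
Moving ranges: 0.13, 0.09, 0.15, 0.72, 1.09, 0.19, 0.19, 0.12, 0.12, 0.39, 0.43, 0.34; M̄R̄ = 3.9600 / 12 = 0.3300
LCL = X̄ − 3·M̄R̄/d₂ = 94.7792 − 3 × 0.3300 / 1.128 = 93.9016

93.902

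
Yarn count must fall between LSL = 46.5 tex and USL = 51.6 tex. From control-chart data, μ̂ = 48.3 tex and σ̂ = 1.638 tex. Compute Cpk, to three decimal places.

Cpu = (USL − μ̂) / (3σ̂) = (51.6 − 48.3) / (3 × 1.638) = 0.6716; Cpl = (μ̂ − LSL) / (3σ̂) = (48.3 − 46.5) / (3 × 1.638) = 0.3663; Cpk = min(Cpu, Cpl) = 0.3663

0.366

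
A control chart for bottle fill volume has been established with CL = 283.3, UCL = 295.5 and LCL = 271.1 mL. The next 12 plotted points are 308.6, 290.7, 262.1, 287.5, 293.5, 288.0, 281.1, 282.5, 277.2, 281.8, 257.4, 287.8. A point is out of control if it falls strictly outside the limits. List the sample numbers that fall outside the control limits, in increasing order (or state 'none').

Compare each point to [271.1, 295.5]: sample 1 = 308.6 > UCL; sample 3 = 262.1 < LCL; sample 11 = 257.4 < LCL.

1, 3, 11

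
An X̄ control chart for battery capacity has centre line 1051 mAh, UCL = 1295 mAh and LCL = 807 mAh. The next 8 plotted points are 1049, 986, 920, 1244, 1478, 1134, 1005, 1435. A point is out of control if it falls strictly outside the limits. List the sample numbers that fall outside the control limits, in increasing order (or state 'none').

Compare each point to [807, 1295]: sample 5 = 1478 > UCL; sample 8 = 1435 > UCL.

5, 8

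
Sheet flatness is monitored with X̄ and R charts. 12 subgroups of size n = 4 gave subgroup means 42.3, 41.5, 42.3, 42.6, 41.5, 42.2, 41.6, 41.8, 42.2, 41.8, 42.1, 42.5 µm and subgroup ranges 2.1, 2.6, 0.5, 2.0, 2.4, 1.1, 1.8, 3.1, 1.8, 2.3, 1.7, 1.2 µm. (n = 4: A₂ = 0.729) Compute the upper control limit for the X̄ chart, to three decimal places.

43.406

X̄̄ = (42.3 + 41.5 + 42.3 + 42.6 + 41.5 + 42.2 + 41.6 + 41.8 + 42.2 + 41.8 + 42.1 + 42.5) / 12 = 504.4000 / 12 = 42.0333
R̄ = (2.1 + 2.6 + 0.5 + 2.0 + 2.4 + 1.1 + 1.8 + 3.1 + 1.8 + 2.3 + 1.7 + 1.2) / 12 = 22.6000 / 12 = 1.8833
UCL = X̄̄ + A₂·R̄ = 42.0333 + 0.729 × 1.8833 = 43.4063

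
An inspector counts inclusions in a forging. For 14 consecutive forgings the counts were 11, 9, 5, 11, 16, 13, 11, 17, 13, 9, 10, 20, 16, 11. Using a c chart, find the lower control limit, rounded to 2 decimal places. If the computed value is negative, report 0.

1.77

c̄ = (11 + 9 + 5 + 11 + 16 + 13 + 11 + 17 + 13 + 9 + 10 + 20 + 16 + 11) / 14 = 172 / 14 = 12.2857
LCL = c̄ − 3√c̄ = 12.2857 − 3 × 3.5051 = 1.7704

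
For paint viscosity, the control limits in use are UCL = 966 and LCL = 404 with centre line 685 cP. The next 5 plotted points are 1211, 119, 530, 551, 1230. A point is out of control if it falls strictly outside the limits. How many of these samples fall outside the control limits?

Compare each point to [404, 966]: sample 1 = 1211 > UCL; sample 2 = 119 < LCL; sample 5 = 1230 > UCL.

3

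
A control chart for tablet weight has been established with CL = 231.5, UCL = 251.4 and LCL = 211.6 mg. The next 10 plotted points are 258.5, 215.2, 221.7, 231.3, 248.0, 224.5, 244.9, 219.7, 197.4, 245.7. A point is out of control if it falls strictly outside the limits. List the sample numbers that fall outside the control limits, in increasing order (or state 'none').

Compare each point to [211.6, 251.4]: sample 1 = 258.5 > UCL; sample 9 = 197.4 < LCL.

1, 9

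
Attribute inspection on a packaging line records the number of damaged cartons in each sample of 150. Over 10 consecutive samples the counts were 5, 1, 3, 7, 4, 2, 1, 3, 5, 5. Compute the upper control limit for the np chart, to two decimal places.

p̄ = Σdᵢ / (k·n) = 36 / (10 × 150) = 0.02400
UCL = np̄ + 3·√(np̄(1−p̄)) = 3.6000 + 3 × √(3.6000×0.97600) = 3.6000 + 3 × 1.8745 = 9.2234

9.22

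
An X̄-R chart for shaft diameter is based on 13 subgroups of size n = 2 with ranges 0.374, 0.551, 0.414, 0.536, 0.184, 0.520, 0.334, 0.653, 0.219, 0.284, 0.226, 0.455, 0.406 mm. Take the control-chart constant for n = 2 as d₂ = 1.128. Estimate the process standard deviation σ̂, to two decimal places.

0.35

R̄ = (0.374 + 0.551 + 0.414 + 0.536 + 0.184 + 0.520 + 0.334 + 0.653 + 0.219 + 0.284 + 0.226 + 0.455 + 0.406) / 13 = 0.3966
σ̂ = R̄ / d₂ = 0.3966 / 1.128 = 0.3516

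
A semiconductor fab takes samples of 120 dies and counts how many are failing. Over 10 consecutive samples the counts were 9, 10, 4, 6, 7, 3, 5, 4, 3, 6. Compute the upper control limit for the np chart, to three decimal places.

p̄ = Σdᵢ / (k·n) = 57 / (10 × 120) = 0.04750
UCL = np̄ + 3·√(np̄(1−p̄)) = 5.7000 + 3 × √(5.7000×0.95250) = 5.7000 + 3 × 2.3301 = 12.6902

12.690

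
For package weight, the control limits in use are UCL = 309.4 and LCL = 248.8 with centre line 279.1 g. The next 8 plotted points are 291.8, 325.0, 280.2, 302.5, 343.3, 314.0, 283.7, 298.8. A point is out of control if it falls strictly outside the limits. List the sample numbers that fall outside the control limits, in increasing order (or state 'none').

2, 5, 6

Compare each point to [248.8, 309.4]: sample 2 = 325.0 > UCL; sample 5 = 343.3 > UCL; sample 6 = 314.0 > UCL.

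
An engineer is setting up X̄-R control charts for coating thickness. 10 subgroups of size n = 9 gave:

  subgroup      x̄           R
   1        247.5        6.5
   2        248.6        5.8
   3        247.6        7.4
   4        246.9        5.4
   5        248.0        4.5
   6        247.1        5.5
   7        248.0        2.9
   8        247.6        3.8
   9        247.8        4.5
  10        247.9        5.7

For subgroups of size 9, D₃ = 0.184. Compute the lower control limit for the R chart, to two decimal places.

0.96

R̄ = (6.5 + 5.8 + 7.4 + 5.4 + 4.5 + 5.5 + 2.9 + 3.8 + 4.5 + 5.7) / 10 = 52.0000 / 10 = 5.2000
LCL_R = D₃·R̄ = 0.184 × 5.2000 = 0.9568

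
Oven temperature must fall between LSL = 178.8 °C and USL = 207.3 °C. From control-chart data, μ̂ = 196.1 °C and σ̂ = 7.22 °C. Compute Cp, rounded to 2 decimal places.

Cp = (USL − LSL) / (6σ̂) = (207.3 − 178.8) / (6 × 7.22) = 28.5000 / 43.3200 = 0.6579

0.66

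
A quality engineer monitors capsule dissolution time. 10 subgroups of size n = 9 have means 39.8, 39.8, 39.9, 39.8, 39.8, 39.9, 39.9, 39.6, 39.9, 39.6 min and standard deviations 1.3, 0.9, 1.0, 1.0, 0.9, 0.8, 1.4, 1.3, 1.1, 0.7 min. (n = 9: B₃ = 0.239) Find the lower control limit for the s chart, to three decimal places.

0.249

s̄ = (1.3 + 0.9 + 1.0 + 1.0 + 0.9 + 0.8 + 1.4 + 1.3 + 1.1 + 0.7) / 10 = 1.0400
LCL_s = B₃·s̄ = 0.239 × 1.0400 = 0.2486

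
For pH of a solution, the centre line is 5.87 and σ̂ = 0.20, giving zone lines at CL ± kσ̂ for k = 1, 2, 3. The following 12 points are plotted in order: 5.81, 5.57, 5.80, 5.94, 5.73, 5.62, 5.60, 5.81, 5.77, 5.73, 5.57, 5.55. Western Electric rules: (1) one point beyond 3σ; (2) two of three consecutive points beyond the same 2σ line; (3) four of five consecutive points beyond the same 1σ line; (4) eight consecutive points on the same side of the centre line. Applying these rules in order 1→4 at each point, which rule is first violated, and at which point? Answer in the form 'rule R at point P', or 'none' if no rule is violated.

Zone of each point (C = within 1σ̂, B = 1σ̂–2σ̂, A = 2σ̂–3σ̂, * = beyond 3σ̂; sign = side of CL): 1:-C, 2:-B, 3:-C, 4:+C, 5:-C, 6:-B, 7:-B, 8:-C, 9:-C, 10:-C, 11:-B, 12:-B
Rule 4 (eight consecutive points on the same side of the centre line) is satisfied at point 12.

rule 4 at point 12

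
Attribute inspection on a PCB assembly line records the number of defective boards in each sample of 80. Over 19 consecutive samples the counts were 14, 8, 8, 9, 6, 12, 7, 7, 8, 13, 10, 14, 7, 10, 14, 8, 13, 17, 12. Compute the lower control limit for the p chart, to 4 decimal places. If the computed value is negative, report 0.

p̄ = Σdᵢ / (k·n) = 197 / (19 × 80) = 0.12961
LCL = p̄ − 3·√(p̄(1−p̄)/n) = 0.12961 − 3 × 0.03755 = 0.01695

0.0170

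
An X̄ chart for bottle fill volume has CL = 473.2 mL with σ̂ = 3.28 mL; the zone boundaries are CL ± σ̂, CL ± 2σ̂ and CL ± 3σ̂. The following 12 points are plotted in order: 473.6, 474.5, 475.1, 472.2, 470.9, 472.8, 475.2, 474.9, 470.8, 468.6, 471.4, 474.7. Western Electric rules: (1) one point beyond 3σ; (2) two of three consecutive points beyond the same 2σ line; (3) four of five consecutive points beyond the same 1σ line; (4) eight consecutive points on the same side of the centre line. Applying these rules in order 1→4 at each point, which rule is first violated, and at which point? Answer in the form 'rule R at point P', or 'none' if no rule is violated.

none

Zone of each point (C = within 1σ̂, B = 1σ̂–2σ̂, A = 2σ̂–3σ̂, * = beyond 3σ̂; sign = side of CL): 1:+C, 2:+C, 3:+C, 4:-C, 5:-C, 6:-C, 7:+C, 8:+C, 9:-C, 10:-B, 11:-C, 12:+C
No rule fires across all 12 points.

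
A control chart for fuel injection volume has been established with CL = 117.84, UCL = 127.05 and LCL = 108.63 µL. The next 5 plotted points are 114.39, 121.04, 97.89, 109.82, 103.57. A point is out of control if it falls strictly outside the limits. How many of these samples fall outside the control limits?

Compare each point to [108.63, 127.05]: sample 3 = 97.89 < LCL; sample 5 = 103.57 < LCL.

2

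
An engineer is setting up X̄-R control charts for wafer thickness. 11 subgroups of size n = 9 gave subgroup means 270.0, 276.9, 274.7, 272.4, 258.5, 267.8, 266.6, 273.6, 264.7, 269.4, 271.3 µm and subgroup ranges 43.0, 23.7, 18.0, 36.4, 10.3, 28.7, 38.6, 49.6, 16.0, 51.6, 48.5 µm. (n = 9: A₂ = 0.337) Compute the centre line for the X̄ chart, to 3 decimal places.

X̄̄ = (270.0 + 276.9 + 274.7 + 272.4 + 258.5 + 267.8 + 266.6 + 273.6 + 264.7 + 269.4 + 271.3) / 11 = 2965.9000 / 11 = 269.6273
CL = X̄̄ = 269.6273

269.627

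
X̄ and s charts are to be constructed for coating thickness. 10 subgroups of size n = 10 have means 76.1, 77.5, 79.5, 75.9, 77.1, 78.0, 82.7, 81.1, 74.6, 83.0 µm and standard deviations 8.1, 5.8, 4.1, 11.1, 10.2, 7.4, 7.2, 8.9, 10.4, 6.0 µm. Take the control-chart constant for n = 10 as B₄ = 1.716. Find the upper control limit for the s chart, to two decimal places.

s̄ = (8.1 + 5.8 + 4.1 + 11.1 + 10.2 + 7.4 + 7.2 + 8.9 + 10.4 + 6.0) / 10 = 7.9200
UCL_s = B₄·s̄ = 1.716 × 7.9200 = 13.5907

13.59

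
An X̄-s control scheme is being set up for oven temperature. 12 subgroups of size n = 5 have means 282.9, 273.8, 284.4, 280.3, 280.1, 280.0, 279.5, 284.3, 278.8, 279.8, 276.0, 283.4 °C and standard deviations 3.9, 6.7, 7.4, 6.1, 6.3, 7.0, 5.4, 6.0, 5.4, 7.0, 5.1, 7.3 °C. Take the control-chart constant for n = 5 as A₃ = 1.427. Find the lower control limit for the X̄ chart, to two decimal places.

271.52

X̄̄ = (282.9 + 273.8 + 284.4 + 280.3 + 280.1 + 280.0 + 279.5 + 284.3 + 278.8 + 279.8 + 276.0 + 283.4) / 12 = 280.2750
s̄ = (3.9 + 6.7 + 7.4 + 6.1 + 6.3 + 7.0 + 5.4 + 6.0 + 5.4 + 7.0 + 5.1 + 7.3) / 12 = 6.1333
LCL = X̄̄ − A₃·s̄ = 280.2750 − 1.427 × 6.1333 = 271.5227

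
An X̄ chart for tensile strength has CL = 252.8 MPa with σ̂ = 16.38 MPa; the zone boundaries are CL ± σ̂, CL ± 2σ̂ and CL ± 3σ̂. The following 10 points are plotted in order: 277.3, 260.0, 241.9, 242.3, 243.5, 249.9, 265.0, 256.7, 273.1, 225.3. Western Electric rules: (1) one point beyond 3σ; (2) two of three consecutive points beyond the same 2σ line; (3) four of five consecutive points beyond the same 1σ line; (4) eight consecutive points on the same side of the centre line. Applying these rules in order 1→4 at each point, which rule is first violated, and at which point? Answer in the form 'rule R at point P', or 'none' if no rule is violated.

Zone of each point (C = within 1σ̂, B = 1σ̂–2σ̂, A = 2σ̂–3σ̂, * = beyond 3σ̂; sign = side of CL): 1:+B, 2:+C, 3:-C, 4:-C, 5:-C, 6:-C, 7:+C, 8:+C, 9:+B, 10:-B
No rule fires across all 10 points.

none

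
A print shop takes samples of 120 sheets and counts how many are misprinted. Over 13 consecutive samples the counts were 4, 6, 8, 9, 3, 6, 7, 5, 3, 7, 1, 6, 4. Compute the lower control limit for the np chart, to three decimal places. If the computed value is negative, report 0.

0.000

p̄ = Σdᵢ / (k·n) = 69 / (13 × 120) = 0.04423
LCL = np̄ − 3·√(np̄(1−p̄)) = 5.3077 − 3 × 2.2523 = -1.4493 → 0 (negative, so LCL = 0)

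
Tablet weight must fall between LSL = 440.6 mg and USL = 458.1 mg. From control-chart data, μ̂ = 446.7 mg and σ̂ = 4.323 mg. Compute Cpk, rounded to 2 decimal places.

0.47

Cpu = (USL − μ̂) / (3σ̂) = (458.1 − 446.7) / (3 × 4.323) = 0.8790; Cpl = (μ̂ − LSL) / (3σ̂) = (446.7 − 440.6) / (3 × 4.323) = 0.4704; Cpk = min(Cpu, Cpl) = 0.4704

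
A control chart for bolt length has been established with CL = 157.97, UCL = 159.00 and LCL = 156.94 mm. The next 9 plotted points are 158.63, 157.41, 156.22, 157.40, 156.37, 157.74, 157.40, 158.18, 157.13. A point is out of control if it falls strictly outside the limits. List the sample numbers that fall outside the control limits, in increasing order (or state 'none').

3, 5

Compare each point to [156.94, 159.00]: sample 3 = 156.22 < LCL; sample 5 = 156.37 < LCL.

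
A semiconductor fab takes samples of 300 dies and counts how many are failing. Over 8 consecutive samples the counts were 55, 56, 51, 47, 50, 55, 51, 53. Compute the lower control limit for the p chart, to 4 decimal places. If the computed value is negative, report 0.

p̄ = Σdᵢ / (k·n) = 418 / (8 × 300) = 0.17417
LCL = p̄ − 3·√(p̄(1−p̄)/n) = 0.17417 − 3 × 0.02190 = 0.10848

0.1085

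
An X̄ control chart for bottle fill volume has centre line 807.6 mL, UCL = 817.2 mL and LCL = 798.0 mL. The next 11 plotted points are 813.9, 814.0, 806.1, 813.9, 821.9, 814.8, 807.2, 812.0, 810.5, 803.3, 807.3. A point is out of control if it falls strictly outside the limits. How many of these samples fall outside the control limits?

1

Compare each point to [798.0, 817.2]: sample 5 = 821.9 > UCL.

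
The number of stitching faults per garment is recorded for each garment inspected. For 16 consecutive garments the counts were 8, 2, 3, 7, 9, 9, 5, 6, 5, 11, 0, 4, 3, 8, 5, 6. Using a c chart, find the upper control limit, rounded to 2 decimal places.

12.84

c̄ = (8 + 2 + 3 + 7 + 9 + 9 + 5 + 6 + 5 + 11 + 0 + 4 + 3 + 8 + 5 + 6) / 16 = 91 / 16 = 5.6875
UCL = c̄ + 3√c̄ = 5.6875 + 3 × √5.6875 = 5.6875 + 3 × 2.3848 = 12.8420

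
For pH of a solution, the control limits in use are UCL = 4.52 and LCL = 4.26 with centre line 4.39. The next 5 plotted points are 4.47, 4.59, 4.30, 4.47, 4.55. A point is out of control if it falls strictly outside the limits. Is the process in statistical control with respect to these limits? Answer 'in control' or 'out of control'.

Compare each point to [4.26, 4.52]: sample 2 = 4.59 > UCL; sample 5 = 4.55 > UCL.

out of control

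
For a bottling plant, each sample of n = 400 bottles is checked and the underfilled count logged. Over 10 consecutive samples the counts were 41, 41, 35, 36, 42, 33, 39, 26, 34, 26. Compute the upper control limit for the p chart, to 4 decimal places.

0.1308

p̄ = Σdᵢ / (k·n) = 353 / (10 × 400) = 0.08825
UCL = p̄ + 3·√(p̄(1−p̄)/n) = 0.08825 + 3 × √(0.08825×0.91175/400) = 0.08825 + 3 × 0.01418 = 0.13080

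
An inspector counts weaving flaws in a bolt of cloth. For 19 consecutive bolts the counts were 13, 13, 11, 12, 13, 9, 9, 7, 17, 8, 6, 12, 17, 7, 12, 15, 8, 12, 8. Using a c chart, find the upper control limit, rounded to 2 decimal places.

20.95

c̄ = (13 + 13 + 11 + 12 + 13 + 9 + 9 + 7 + 17 + 8 + 6 + 12 + 17 + 7 + 12 + 15 + 8 + 12 + 8) / 19 = 209 / 19 = 11.0000
UCL = c̄ + 3√c̄ = 11.0000 + 3 × √11.0000 = 11.0000 + 3 × 3.3166 = 20.9499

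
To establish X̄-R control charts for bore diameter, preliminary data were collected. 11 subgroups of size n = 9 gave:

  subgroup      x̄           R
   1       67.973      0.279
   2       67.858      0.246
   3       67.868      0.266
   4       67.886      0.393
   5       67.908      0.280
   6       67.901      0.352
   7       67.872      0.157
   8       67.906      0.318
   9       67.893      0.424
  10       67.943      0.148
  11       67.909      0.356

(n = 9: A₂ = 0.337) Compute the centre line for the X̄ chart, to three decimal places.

67.902

X̄̄ = (67.973 + 67.858 + 67.868 + 67.886 + 67.908 + 67.901 + 67.872 + 67.906 + 67.893 + 67.943 + 67.909) / 11 = 746.9170 / 11 = 67.9015
CL = X̄̄ = 67.9015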